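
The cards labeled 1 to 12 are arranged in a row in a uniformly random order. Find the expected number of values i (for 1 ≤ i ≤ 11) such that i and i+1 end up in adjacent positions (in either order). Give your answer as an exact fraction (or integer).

11/6

For each i ∈ {1,…,11}, let Xᵢ = 1 if i and i+1 are adjacent. P(Xᵢ=1) = 2·(12−1)!/12! = 2/12.
By linearity, E[ΣXᵢ] = (11)·(2/12) = 11/6.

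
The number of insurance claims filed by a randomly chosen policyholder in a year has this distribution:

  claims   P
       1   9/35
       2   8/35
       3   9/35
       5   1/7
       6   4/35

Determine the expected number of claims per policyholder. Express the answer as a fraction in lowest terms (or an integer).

101/35

E[X] = (9/35)·1 + (8/35)·2 + (9/35)·3 + (1/7)·5 + (4/35)·6
     = 101/35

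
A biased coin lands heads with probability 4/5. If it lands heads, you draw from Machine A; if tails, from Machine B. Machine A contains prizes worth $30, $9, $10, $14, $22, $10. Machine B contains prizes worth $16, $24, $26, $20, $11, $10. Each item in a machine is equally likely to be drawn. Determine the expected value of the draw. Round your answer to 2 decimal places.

E[X | Machine A] = (30 + 9 + 10 + 14 + 22 + 10)/6 = 95/6
E[X | Machine B] = (16 + 24 + 26 + 20 + 11 + 10)/6 = 107/6
E[X] = (4/5)·95/6 + (1/5)·107/6 = 487/30 ≈ 16.23

$16.23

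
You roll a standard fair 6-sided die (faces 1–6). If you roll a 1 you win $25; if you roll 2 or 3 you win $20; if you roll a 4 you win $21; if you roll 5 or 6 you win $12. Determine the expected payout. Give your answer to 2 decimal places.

E[payout] = (1/3)·12 + (1/3)·20 + (1/6)·21 + (1/6)·25 = 55/3
≈ $18.33

$18.33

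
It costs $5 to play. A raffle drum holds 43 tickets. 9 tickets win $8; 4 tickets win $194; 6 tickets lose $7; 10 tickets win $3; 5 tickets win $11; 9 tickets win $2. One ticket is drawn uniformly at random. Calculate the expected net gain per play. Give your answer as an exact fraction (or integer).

E[payout] = (9/43)·8 + (4/43)·194 + (6/43)·(-7) + (10/43)·3 + (5/43)·11 + (9/43)·2 = 909/43
Expected profit = 909/43 − 5 = 694/43

694/43 dollars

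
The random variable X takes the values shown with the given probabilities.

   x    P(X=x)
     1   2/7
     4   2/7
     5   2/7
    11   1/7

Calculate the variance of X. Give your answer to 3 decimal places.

E[X] = (2/7)·1 + (2/7)·4 + (2/7)·5 + (1/7)·11 = 31/7
E[X²] = (2/7)·1 + (2/7)·16 + (2/7)·25 + (1/7)·121 = 205/7
Var(X) = 205/7 − (31/7)² = 474/49 ≈ 9.673

9.673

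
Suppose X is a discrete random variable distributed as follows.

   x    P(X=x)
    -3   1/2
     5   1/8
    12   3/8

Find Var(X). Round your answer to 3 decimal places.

E[X] = (1/2)·(-3) + (1/8)·5 + (3/8)·12 = 29/8
E[X²] = (1/2)·9 + (1/8)·25 + (3/8)·144 = 493/8
Var(X) = 493/8 − (29/8)² = 3103/64 ≈ 48.484

48.484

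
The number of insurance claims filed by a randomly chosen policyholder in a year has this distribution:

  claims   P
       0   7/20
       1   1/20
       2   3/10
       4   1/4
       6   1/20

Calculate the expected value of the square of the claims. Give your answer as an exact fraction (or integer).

E[X²] = (7/20)·0 + (1/20)·1 + (3/10)·4 + (1/4)·16 + (1/20)·36
     = 141/20

141/20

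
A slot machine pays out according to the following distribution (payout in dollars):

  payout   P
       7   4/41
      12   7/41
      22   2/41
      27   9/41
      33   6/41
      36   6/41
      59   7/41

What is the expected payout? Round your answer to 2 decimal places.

E[X] = (4/41)·7 + (7/41)·12 + (2/41)·22 + (9/41)·27 + (6/41)·33 + (6/41)·36 + (7/41)·59
     = 1226/41 ≈ 29.90

$29.90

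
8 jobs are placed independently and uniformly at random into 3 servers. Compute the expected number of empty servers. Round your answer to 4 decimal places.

Let Xⱼ=1 if server j is empty. P(Xⱼ=1) = ((3-1)/3)^8 = 256/6561.
By linearity, E[#empty] = 3·256/6561 = 256/2187.
≈ 0.1171

0.1171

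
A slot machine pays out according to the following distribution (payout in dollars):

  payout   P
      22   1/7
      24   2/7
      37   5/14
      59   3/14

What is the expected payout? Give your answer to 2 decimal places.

E[X] = (1/7)·22 + (2/7)·24 + (5/14)·37 + (3/14)·59
     = 251/7 ≈ 35.86

$35.86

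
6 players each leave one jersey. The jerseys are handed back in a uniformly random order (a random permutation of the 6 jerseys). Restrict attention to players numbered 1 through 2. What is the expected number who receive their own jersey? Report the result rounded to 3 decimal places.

Let Xᵢ = 1 if person i gets their own jersey. For each i, P(Xᵢ=1) = 1/6.
By linearity of expectation, E[X₁+…+X_2] = 2·(1/6) = 1/3.
≈ 0.333

0.333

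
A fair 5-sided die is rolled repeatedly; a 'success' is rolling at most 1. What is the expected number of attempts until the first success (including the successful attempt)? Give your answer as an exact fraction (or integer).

For a geometric distribution, E[trials] = 1/p = 1/(1/5) = 5.

5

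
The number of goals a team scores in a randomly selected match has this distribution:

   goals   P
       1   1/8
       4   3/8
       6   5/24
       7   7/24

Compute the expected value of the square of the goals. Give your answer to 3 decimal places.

27.917

E[X²] = (1/8)·1 + (3/8)·16 + (5/24)·36 + (7/24)·49
     = 335/12 ≈ 27.917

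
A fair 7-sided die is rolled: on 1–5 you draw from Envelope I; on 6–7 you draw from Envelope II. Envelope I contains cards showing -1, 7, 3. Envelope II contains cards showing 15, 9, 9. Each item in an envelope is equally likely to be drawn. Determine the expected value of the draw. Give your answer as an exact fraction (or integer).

37/7

E[X | Envelope I] = (-1 + 7 + 3)/3 = 3
E[X | Envelope II] = (15 + 9 + 9)/3 = 11
E[X] = (5/7)·3 + (2/7)·11 = 37/7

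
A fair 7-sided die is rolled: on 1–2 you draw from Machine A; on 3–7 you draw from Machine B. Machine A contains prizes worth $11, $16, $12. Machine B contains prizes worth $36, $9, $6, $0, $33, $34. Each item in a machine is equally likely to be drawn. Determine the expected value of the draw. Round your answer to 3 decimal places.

$17.762

E[X | Machine A] = (11 + 16 + 12)/3 = 13
E[X | Machine B] = (36 + 9 + 6 + 0 + 33 + 34)/6 = 59/3
E[X] = (2/7)·13 + (5/7)·59/3 = 373/21 ≈ 17.762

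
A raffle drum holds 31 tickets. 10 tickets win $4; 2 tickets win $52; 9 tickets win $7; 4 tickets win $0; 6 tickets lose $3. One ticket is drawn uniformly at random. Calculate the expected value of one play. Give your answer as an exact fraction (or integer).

189/31 dollars

E[payout] = (10/31)·4 + (2/31)·52 + (9/31)·7 + (4/31)·0 + (6/31)·(-3) = 189/31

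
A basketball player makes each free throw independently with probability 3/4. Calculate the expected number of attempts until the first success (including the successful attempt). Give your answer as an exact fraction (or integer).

4/3

For a geometric distribution, E[trials] = 1/p = 1/(3/4) = 4/3.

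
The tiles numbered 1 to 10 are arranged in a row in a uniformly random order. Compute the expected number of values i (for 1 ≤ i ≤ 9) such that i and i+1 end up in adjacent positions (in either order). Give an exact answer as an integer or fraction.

9/5

For each i ∈ {1,…,9}, let Xᵢ = 1 if i and i+1 are adjacent. P(Xᵢ=1) = 2·(10−1)!/10! = 2/10.
By linearity, E[ΣXᵢ] = (9)·(2/10) = 9/5.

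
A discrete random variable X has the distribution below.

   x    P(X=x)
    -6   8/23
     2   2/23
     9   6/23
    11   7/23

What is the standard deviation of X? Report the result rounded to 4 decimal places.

E[X] = 87/23, E[X²] = 1629/23
Var(X) = E[X²] − (E[X])² = 1629/23 − 7569/529 = 29898/529
SD(X) = √(29898/529) ≈ 7.5178

7.5178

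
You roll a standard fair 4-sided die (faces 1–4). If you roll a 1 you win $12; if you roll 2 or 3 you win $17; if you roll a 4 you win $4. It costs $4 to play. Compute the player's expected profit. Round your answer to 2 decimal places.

E[payout] = (1/4)·4 + (1/4)·12 + (1/2)·17 = 25/2
Expected profit = 25/2 − 4 = 17/2 ≈ $8.50

$8.50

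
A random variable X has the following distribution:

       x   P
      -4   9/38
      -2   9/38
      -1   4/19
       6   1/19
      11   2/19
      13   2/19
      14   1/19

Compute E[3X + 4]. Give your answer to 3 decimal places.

9.842

E[3x+4] = (9/38)·(-8) + (9/38)·(-2) + (4/19)·1 + (1/19)·22 + (2/19)·37 + (2/19)·43 + (1/19)·46
     = 187/19 ≈ 9.842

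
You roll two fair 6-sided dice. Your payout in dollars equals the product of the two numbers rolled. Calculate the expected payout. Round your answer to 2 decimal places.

Distribution of the product of the two numbers rolled: 1 w.p. 1/36, 2 w.p. 1/18, 3 w.p. 1/18, 4 w.p. 1/12, 5 w.p. 1/18, 6 w.p. 1/9, …
E[payout] = (1/36)·1 + (1/18)·2 + (1/18)·3 + (1/12)·4 + (1/18)·5 + (1/9)·6 + (1/18)·8 + (1/36)·9 + (1/18)·10 + (1/9)·12 + (1/18)·15 + (1/36)·16 + (1/18)·18 + (1/18)·20 + (1/18)·24 + (1/36)·25 + (1/18)·30 + (1/36)·36 = 49/4
≈ $12.25

$12.25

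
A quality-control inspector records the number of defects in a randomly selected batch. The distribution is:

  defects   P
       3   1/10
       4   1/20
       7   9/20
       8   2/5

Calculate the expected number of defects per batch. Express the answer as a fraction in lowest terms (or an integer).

137/20

E[X] = (1/10)·3 + (1/20)·4 + (9/20)·7 + (2/5)·8
     = 137/20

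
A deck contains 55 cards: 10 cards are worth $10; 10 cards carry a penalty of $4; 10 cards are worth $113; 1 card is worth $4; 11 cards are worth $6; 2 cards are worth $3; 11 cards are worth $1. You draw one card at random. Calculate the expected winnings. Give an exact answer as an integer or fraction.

E[payout] = (10/55)·10 + (10/55)·(-4) + (10/55)·113 + (1/55)·4 + (11/55)·6 + (2/55)·3 + (11/55)·1 = 1277/55

1277/55 dollars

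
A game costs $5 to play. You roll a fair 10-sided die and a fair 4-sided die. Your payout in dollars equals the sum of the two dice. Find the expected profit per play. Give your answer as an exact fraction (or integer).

$3

Distribution of the sum of the two dice: 2 w.p. 1/40, 3 w.p. 1/20, 4 w.p. 3/40, 5 w.p. 1/10, 6 w.p. 1/10, 7 w.p. 1/10, …
E[payout] = (1/40)·2 + (1/20)·3 + (3/40)·4 + (1/10)·5 + (1/10)·6 + (1/10)·7 + (1/10)·8 + (1/10)·9 + (1/10)·10 + (1/10)·11 + (3/40)·12 + (1/20)·13 + (1/40)·14 = 8
Expected profit = 8 − 5 = 3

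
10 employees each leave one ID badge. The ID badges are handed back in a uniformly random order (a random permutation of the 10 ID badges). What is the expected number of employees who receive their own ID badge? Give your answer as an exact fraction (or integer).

1

Let Xᵢ = 1 if person i gets their own ID badge. For each i, P(Xᵢ=1) = 1/10.
By linearity of expectation, E[X₁+…+X_10] = 10·(1/10) = 1.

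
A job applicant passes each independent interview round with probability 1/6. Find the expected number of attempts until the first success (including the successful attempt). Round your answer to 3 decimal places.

For a geometric distribution, E[trials] = 1/p = 1/(1/6) = 6.
≈ 6.000

6.000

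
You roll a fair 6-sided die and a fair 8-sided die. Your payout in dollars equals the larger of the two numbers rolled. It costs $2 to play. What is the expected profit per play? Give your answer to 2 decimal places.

Distribution of the larger of the two numbers rolled: 1 w.p. 1/48, 2 w.p. 1/16, 3 w.p. 5/48, 4 w.p. 7/48, 5 w.p. 3/16, 6 w.p. 11/48, …
E[payout] = (1/48)·1 + (1/16)·2 + (5/48)·3 + (7/48)·4 + (3/16)·5 + (11/48)·6 + (1/8)·7 + (1/8)·8 = 251/48
Expected profit = 251/48 − 2 = 155/48 ≈ $3.23

$3.23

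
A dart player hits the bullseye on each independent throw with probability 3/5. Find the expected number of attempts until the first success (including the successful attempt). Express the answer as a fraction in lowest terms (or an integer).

For a geometric distribution, E[trials] = 1/p = 1/(3/5) = 5/3.

5/3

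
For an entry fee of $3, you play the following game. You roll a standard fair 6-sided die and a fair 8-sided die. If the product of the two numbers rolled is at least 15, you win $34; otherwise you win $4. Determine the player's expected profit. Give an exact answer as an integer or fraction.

E[payout] = (13/24)·4 + (11/24)·34 = 71/4
Expected profit = 71/4 − 3 = 59/4

59/4 dollars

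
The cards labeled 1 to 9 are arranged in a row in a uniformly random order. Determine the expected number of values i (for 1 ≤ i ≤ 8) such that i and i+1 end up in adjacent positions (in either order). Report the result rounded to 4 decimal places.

1.7778

For each i ∈ {1,…,8}, let Xᵢ = 1 if i and i+1 are adjacent. P(Xᵢ=1) = 2·(9−1)!/9! = 2/9.
By linearity, E[ΣXᵢ] = (8)·(2/9) = 16/9.
≈ 1.7778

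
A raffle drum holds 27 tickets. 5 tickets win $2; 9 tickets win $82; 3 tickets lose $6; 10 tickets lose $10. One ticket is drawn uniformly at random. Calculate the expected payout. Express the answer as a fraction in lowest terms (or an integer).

70/3 dollars

E[payout] = (5/27)·2 + (9/27)·82 + (3/27)·(-6) + (10/27)·(-10) = 70/3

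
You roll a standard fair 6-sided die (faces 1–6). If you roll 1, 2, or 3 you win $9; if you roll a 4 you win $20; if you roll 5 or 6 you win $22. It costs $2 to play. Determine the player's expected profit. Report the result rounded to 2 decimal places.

$13.17

E[payout] = (1/2)·9 + (1/6)·20 + (1/3)·22 = 91/6
Expected profit = 91/6 − 2 = 79/6 ≈ $13.17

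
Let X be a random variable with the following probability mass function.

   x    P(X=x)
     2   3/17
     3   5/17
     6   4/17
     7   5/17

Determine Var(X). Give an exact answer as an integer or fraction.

E[X] = (3/17)·2 + (5/17)·3 + (4/17)·6 + (5/17)·7 = 80/17
E[X²] = (3/17)·4 + (5/17)·9 + (4/17)·36 + (5/17)·49 = 446/17
Var(X) = 446/17 − (80/17)² = 1182/289

1182/289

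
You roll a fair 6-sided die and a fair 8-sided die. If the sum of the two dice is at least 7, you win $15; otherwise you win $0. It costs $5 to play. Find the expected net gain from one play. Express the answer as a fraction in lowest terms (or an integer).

E[payout] = (5/16)·0 + (11/16)·15 = 165/16
Expected profit = 165/16 − 5 = 85/16

85/16 dollars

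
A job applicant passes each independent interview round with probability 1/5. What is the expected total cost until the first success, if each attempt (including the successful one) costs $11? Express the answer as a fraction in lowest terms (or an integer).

$55

E[#attempts] = 1/p = 5; E[cost] = 11·5 = 55.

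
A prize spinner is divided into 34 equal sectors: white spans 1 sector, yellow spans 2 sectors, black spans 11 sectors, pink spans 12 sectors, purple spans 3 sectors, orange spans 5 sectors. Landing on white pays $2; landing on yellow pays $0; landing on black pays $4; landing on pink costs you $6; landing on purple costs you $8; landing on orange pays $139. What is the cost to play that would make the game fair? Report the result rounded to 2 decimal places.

E[payout] = (1/34)·2 + (2/34)·0 + (11/34)·4 + (12/34)·(-6) + (3/34)·(-8) + (5/34)·139 = 645/34
Fair fee = E[payout] = 645/34 ≈ $18.97

$18.97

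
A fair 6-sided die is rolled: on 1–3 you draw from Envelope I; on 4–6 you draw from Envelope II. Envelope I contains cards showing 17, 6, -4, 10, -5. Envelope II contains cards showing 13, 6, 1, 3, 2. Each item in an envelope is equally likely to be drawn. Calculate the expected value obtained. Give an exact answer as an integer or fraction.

49/10

E[X | Envelope I] = (17 + 6 − 4 + 10 − 5)/5 = 24/5
E[X | Envelope II] = (13 + 6 + 1 + 3 + 2)/5 = 5
E[X] = (1/2)·24/5 + (1/2)·5 = 49/10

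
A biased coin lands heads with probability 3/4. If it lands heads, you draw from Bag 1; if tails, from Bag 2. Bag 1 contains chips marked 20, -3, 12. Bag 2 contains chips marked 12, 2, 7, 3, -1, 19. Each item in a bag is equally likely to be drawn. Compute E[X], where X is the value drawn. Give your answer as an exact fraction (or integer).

E[X | Bag 1] = (20 − 3 + 12)/3 = 29/3
E[X | Bag 2] = (12 + 2 + 7 + 3 − 1 + 19)/6 = 7
E[X] = (3/4)·29/3 + (1/4)·7 = 9

9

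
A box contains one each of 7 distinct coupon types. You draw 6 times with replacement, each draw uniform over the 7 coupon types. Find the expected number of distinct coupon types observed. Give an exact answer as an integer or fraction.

70993/16807

Let Xⱼ=1 if type j appears at least once. P(Xⱼ=1) = 1 − ((7−1)/7)^6 = 70993/117649.
E[#distinct] = 7·70993/117649 = 70993/16807.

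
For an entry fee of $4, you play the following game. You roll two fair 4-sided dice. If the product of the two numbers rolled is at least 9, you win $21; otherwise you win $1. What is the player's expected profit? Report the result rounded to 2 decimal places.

E[payout] = (3/4)·1 + (1/4)·21 = 6
Expected profit = 6 − 4 = 2 ≈ $2.00

$2.00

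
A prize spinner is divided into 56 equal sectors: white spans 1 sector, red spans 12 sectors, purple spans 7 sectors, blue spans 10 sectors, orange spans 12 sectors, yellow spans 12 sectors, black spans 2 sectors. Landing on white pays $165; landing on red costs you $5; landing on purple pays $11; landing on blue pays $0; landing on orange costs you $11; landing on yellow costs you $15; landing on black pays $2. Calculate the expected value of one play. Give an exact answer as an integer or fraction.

-9/4 dollars

E[payout] = (1/56)·165 + (12/56)·(-5) + (7/56)·11 + (10/56)·0 + (12/56)·(-11) + (12/56)·(-15) + (2/56)·2 = -9/4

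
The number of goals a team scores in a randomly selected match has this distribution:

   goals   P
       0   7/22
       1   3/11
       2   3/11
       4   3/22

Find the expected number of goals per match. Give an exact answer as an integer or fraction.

15/11

E[X] = (7/22)·0 + (3/11)·1 + (3/11)·2 + (3/22)·4
     = 15/11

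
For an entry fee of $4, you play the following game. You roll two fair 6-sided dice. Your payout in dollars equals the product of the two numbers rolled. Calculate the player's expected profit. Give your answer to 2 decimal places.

Distribution of the product of the two numbers rolled: 1 w.p. 1/36, 2 w.p. 1/18, 3 w.p. 1/18, 4 w.p. 1/12, 5 w.p. 1/18, 6 w.p. 1/9, …
E[payout] = (1/36)·1 + (1/18)·2 + (1/18)·3 + (1/12)·4 + (1/18)·5 + (1/9)·6 + (1/18)·8 + (1/36)·9 + (1/18)·10 + (1/9)·12 + (1/18)·15 + (1/36)·16 + (1/18)·18 + (1/18)·20 + (1/18)·24 + (1/36)·25 + (1/18)·30 + (1/36)·36 = 49/4
Expected profit = 49/4 − 4 = 33/4 ≈ $8.25

$8.25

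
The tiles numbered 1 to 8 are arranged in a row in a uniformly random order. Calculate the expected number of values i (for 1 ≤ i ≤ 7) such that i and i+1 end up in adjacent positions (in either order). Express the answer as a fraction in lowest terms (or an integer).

For each i ∈ {1,…,7}, let Xᵢ = 1 if i and i+1 are adjacent. P(Xᵢ=1) = 2·(8−1)!/8! = 2/8.
By linearity, E[ΣXᵢ] = (7)·(2/8) = 7/4.

7/4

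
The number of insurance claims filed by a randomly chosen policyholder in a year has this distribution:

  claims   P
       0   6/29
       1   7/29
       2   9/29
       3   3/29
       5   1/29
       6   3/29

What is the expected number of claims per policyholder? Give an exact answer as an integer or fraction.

57/29

E[X] = (6/29)·0 + (7/29)·1 + (9/29)·2 + (3/29)·3 + (1/29)·5 + (3/29)·6
     = 57/29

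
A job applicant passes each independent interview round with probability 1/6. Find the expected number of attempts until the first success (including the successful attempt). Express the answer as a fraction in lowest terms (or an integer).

For a geometric distribution, E[trials] = 1/p = 1/(1/6) = 6.

6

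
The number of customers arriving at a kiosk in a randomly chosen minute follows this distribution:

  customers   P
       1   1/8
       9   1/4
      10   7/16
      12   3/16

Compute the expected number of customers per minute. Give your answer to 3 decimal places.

E[X] = (1/8)·1 + (1/4)·9 + (7/16)·10 + (3/16)·12
     = 9 ≈ 9.000

9.000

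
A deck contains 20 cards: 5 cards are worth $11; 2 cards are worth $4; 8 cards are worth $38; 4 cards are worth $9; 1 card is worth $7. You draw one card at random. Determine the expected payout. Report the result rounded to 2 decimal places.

$20.50

E[payout] = (5/20)·11 + (2/20)·4 + (8/20)·38 + (4/20)·9 + (1/20)·7 = 41/2
≈ $20.50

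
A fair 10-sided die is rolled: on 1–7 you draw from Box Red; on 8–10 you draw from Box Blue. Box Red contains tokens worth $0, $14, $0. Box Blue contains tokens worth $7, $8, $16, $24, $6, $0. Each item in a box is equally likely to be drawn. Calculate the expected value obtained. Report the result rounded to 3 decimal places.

$6.317

E[X | Box Red] = (0 + 14 + 0)/3 = 14/3
E[X | Box Blue] = (7 + 8 + 16 + 24 + 6 + 0)/6 = 61/6
E[X] = (7/10)·14/3 + (3/10)·61/6 = 379/60 ≈ 6.317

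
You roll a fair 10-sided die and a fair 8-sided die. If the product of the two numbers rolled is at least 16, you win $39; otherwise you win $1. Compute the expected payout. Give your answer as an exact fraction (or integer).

E[payout] = (33/80)·1 + (47/80)·39 = 933/40

933/40 dollars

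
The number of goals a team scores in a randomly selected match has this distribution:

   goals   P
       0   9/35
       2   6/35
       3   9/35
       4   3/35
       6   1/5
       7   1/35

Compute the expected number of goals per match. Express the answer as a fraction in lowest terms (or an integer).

20/7

E[X] = (9/35)·0 + (6/35)·2 + (9/35)·3 + (3/35)·4 + (1/5)·6 + (1/35)·7
     = 20/7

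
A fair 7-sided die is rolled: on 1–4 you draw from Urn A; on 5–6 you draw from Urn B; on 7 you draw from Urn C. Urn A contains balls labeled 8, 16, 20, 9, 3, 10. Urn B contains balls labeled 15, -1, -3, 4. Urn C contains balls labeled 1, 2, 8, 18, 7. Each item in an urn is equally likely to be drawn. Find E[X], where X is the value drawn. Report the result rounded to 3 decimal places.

8.386

E[X | Urn A] = (8 + 16 + 20 + 9 + 3 + 10)/6 = 11
E[X | Urn B] = (15 − 1 − 3 + 4)/4 = 15/4
E[X | Urn C] = (1 + 2 + 8 + 18 + 7)/5 = 36/5
E[X] = (4/7)·11 + (2/7)·15/4 + (1/7)·36/5 = 587/70 ≈ 8.386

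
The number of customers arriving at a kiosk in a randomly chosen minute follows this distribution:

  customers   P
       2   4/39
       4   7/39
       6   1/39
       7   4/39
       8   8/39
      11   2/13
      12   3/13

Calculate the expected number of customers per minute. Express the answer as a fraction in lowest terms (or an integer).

E[X] = (4/39)·2 + (7/39)·4 + (1/39)·6 + (4/39)·7 + (8/39)·8 + (2/13)·11 + (3/13)·12
     = 308/39

308/39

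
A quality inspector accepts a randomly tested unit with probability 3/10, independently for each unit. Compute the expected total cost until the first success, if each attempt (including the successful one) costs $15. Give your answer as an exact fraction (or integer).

$50

E[#attempts] = 1/p = 10/3; E[cost] = 15·10/3 = 50.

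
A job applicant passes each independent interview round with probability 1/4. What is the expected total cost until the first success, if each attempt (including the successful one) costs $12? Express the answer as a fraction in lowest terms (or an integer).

E[#attempts] = 1/p = 4; E[cost] = 12·4 = 48.

$48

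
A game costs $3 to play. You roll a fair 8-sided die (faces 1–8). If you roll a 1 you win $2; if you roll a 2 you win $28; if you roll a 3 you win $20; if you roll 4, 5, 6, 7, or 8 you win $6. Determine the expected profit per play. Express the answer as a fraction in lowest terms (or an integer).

$7

E[payout] = (1/8)·2 + (5/8)·6 + (1/8)·20 + (1/8)·28 = 10
Expected profit = 10 − 3 = 7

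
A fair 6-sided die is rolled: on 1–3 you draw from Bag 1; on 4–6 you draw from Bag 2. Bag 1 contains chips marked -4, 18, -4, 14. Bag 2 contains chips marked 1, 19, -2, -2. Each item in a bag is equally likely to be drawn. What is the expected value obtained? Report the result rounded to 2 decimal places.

E[X | Bag 1] = (-4 + 18 − 4 + 14)/4 = 6
E[X | Bag 2] = (1 + 19 − 2 − 2)/4 = 4
E[X] = (1/2)·6 + (1/2)·4 = 5 ≈ 5.00

5.00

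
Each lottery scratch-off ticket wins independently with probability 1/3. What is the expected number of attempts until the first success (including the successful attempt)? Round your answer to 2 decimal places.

For a geometric distribution, E[trials] = 1/p = 1/(1/3) = 3.
≈ 3.00

3.00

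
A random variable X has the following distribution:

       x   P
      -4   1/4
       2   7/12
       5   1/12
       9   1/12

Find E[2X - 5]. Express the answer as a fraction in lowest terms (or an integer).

-7/3

E[2x-5] = (1/4)·(-13) + (7/12)·(-1) + (1/12)·5 + (1/12)·13
     = -7/3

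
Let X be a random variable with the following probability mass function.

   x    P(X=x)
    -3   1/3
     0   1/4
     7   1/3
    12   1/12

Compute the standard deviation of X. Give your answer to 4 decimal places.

5.0881

E[X] = 7/3, E[X²] = 94/3
Var(X) = E[X²] − (E[X])² = 94/3 − 49/9 = 233/9
SD(X) = √(233/9) ≈ 5.0881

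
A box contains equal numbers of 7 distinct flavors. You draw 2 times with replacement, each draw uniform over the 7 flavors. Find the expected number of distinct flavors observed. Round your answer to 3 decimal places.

1.857

Let Xⱼ=1 if type j appears at least once. P(Xⱼ=1) = 1 − ((7−1)/7)^2 = 13/49.
E[#distinct] = 7·13/49 = 13/7.
≈ 1.857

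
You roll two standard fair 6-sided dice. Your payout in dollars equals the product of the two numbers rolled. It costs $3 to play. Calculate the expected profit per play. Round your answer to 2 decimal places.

$9.25

Distribution of the product of the two numbers rolled: 1 w.p. 1/36, 2 w.p. 1/18, 3 w.p. 1/18, 4 w.p. 1/12, 5 w.p. 1/18, 6 w.p. 1/9, …
E[payout] = (1/36)·1 + (1/18)·2 + (1/18)·3 + (1/12)·4 + (1/18)·5 + (1/9)·6 + (1/18)·8 + (1/36)·9 + (1/18)·10 + (1/9)·12 + (1/18)·15 + (1/36)·16 + (1/18)·18 + (1/18)·20 + (1/18)·24 + (1/36)·25 + (1/18)·30 + (1/36)·36 = 49/4
Expected profit = 49/4 − 3 = 37/4 ≈ $9.25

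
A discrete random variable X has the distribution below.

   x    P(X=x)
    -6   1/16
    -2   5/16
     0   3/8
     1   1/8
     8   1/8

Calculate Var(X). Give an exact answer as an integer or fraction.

E[X] = (1/16)·(-6) + (5/16)·(-2) + (3/8)·0 + (1/8)·1 + (1/8)·8 = 1/8
E[X²] = (1/16)·36 + (5/16)·4 + (3/8)·0 + (1/8)·1 + (1/8)·64 = 93/8
Var(X) = 93/8 − (1/8)² = 743/64

743/64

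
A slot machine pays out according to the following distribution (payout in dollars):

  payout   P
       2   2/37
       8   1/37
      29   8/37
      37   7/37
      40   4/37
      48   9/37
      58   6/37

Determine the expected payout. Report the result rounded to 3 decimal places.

$39.000

E[X] = (2/37)·2 + (1/37)·8 + (8/37)·29 + (7/37)·37 + (4/37)·40 + (9/37)·48 + (6/37)·58
     = 39 ≈ 39.000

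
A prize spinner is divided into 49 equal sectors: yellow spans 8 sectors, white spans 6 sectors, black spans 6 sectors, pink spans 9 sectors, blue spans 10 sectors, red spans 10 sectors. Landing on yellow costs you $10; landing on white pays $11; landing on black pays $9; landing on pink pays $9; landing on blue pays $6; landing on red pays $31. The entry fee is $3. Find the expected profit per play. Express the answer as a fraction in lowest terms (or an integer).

E[payout] = (8/49)·(-10) + (6/49)·11 + (6/49)·9 + (9/49)·9 + (10/49)·6 + (10/49)·31 = 491/49
Expected profit = 491/49 − 3 = 344/49

344/49 dollars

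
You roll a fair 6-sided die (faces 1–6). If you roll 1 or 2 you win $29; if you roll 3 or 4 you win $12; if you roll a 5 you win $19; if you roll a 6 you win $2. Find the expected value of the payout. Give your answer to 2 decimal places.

$17.17

E[payout] = (1/6)·2 + (1/3)·12 + (1/6)·19 + (1/3)·29 = 103/6
≈ $17.17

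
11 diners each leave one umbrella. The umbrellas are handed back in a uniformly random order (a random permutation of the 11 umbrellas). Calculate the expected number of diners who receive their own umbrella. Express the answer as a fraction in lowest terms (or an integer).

Let Xᵢ = 1 if person i gets their own umbrella. For each i, P(Xᵢ=1) = 1/11.
By linearity of expectation, E[X₁+…+X_11] = 11·(1/11) = 1.

1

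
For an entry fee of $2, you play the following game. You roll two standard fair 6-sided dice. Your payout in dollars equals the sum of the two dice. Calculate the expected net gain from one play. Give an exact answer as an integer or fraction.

Distribution of the sum of the two dice: 2 w.p. 1/36, 3 w.p. 1/18, 4 w.p. 1/12, 5 w.p. 1/9, 6 w.p. 5/36, 7 w.p. 1/6, …
E[payout] = (1/36)·2 + (1/18)·3 + (1/12)·4 + (1/9)·5 + (5/36)·6 + (1/6)·7 + (5/36)·8 + (1/9)·9 + (1/12)·10 + (1/18)·11 + (1/36)·12 = 7
Expected profit = 7 − 2 = 5

$5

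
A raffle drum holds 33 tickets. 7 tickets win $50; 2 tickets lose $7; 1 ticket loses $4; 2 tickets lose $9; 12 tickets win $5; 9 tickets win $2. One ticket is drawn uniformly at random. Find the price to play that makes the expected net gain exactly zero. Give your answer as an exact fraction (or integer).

E[payout] = (7/33)·50 + (2/33)·(-7) + (1/33)·(-4) + (2/33)·(-9) + (12/33)·5 + (9/33)·2 = 392/33
Fair fee = E[payout] = 392/33

392/33 dollars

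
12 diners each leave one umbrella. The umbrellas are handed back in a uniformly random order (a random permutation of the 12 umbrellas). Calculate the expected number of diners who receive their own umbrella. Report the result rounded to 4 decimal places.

1.0000

Let Xᵢ = 1 if person i gets their own umbrella. For each i, P(Xᵢ=1) = 1/12.
By linearity of expectation, E[X₁+…+X_12] = 12·(1/12) = 1.
≈ 1.0000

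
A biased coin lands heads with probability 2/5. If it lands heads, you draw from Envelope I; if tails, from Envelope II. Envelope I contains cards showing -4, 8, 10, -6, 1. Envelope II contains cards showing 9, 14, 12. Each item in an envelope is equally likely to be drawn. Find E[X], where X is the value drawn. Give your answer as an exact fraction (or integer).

193/25

E[X | Envelope I] = (-4 + 8 + 10 − 6 + 1)/5 = 9/5
E[X | Envelope II] = (9 + 14 + 12)/3 = 35/3
E[X] = (2/5)·9/5 + (3/5)·35/3 = 193/25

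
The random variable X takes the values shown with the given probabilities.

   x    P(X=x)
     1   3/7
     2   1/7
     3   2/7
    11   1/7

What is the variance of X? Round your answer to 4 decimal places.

E[X] = (3/7)·1 + (1/7)·2 + (2/7)·3 + (1/7)·11 = 22/7
E[X²] = (3/7)·1 + (1/7)·4 + (2/7)·9 + (1/7)·121 = 146/7
Var(X) = 146/7 − (22/7)² = 538/49 ≈ 10.9796

10.9796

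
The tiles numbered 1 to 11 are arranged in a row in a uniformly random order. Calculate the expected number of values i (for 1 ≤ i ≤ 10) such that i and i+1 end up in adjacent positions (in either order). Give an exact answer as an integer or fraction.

For each i ∈ {1,…,10}, let Xᵢ = 1 if i and i+1 are adjacent. P(Xᵢ=1) = 2·(11−1)!/11! = 2/11.
By linearity, E[ΣXᵢ] = (10)·(2/11) = 20/11.

20/11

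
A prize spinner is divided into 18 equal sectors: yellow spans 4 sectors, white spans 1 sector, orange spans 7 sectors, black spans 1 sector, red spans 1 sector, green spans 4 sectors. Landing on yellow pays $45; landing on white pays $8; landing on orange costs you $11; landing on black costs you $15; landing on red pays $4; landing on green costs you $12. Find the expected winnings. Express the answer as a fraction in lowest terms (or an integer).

E[payout] = (4/18)·45 + (1/18)·8 + (7/18)·(-11) + (1/18)·(-15) + (1/18)·4 + (4/18)·(-12) = 26/9

26/9 dollars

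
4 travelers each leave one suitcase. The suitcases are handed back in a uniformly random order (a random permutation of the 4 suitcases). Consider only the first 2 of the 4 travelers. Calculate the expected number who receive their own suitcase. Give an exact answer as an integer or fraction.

Let Xᵢ = 1 if person i gets their own suitcase. For each i, P(Xᵢ=1) = 1/4.
By linearity of expectation, E[X₁+…+X_2] = 2·(1/4) = 1/2.

1/2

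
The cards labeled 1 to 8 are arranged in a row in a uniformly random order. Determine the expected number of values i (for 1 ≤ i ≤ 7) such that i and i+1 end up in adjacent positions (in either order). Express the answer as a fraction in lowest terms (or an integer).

For each i ∈ {1,…,7}, let Xᵢ = 1 if i and i+1 are adjacent. P(Xᵢ=1) = 2·(8−1)!/8! = 2/8.
By linearity, E[ΣXᵢ] = (7)·(2/8) = 7/4.

7/4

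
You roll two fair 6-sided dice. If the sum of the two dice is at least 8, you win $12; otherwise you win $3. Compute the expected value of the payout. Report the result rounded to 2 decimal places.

$6.75

E[payout] = (7/12)·3 + (5/12)·12 = 27/4
≈ $6.75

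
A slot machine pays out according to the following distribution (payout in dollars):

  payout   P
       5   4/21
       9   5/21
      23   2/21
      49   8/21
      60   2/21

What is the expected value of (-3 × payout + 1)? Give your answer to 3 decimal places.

-88.000

E[-3x+1] = (4/21)·(-14) + (5/21)·(-26) + (2/21)·(-68) + (8/21)·(-146) + (2/21)·(-179)
     = -88 ≈ -88.000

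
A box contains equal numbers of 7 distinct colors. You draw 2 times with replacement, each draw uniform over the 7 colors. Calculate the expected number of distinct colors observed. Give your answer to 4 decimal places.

Let Xⱼ=1 if type j appears at least once. P(Xⱼ=1) = 1 − ((7−1)/7)^2 = 13/49.
E[#distinct] = 7·13/49 = 13/7.
≈ 1.8571

1.8571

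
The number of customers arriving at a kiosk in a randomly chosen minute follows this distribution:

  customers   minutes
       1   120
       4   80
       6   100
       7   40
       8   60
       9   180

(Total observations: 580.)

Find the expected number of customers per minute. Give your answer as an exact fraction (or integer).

171/29

Total = 580, so P(customers=1) = 120/580, etc.
E[X] = (6/29)·1 + (4/29)·4 + (5/29)·6 + (2/29)·7 + (3/29)·8 + (9/29)·9
     = 171/29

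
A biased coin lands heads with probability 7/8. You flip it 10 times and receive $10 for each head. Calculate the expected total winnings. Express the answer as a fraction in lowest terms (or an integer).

175/2 dollars

E[#heads] = 10·7/8 = 35/4 (linearity over flips).
E[winnings] = 10·35/4 = 175/2.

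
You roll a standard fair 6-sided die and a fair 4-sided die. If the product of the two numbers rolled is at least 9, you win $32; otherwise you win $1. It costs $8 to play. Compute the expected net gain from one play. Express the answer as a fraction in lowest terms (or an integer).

E[payout] = (7/12)·1 + (5/12)·32 = 167/12
Expected profit = 167/12 − 8 = 71/12

71/12 dollars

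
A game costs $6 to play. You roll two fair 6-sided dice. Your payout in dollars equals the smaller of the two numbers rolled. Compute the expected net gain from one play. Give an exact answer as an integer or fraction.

-125/36 dollars

Distribution of the smaller of the two numbers rolled: 1 w.p. 11/36, 2 w.p. 1/4, 3 w.p. 7/36, 4 w.p. 5/36, 5 w.p. 1/12, 6 w.p. 1/36
E[payout] = (11/36)·1 + (1/4)·2 + (7/36)·3 + (5/36)·4 + (1/12)·5 + (1/36)·6 = 91/36
Expected profit = 91/36 − 6 = -125/36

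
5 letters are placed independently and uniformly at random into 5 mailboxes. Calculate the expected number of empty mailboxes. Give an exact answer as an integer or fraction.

1024/625

Let Xⱼ=1 if mailbox j is empty. P(Xⱼ=1) = ((5-1)/5)^5 = 1024/3125.
By linearity, E[#empty] = 5·1024/3125 = 1024/625.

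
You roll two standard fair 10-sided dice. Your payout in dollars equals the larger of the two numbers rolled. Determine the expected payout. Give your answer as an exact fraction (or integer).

Distribution of the larger of the two numbers rolled: 1 w.p. 1/100, 2 w.p. 3/100, 3 w.p. 1/20, 4 w.p. 7/100, 5 w.p. 9/100, 6 w.p. 11/100, …
E[payout] = (1/100)·1 + (3/100)·2 + (1/20)·3 + (7/100)·4 + (9/100)·5 + (11/100)·6 + (13/100)·7 + (3/20)·8 + (17/100)·9 + (19/100)·10 = 143/20

143/20 dollars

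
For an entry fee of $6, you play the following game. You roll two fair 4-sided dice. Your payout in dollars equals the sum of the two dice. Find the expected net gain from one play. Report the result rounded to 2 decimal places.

-$1.00

Distribution of the sum of the two dice: 2 w.p. 1/16, 3 w.p. 1/8, 4 w.p. 3/16, 5 w.p. 1/4, 6 w.p. 3/16, 7 w.p. 1/8, …
E[payout] = (1/16)·2 + (1/8)·3 + (3/16)·4 + (1/4)·5 + (3/16)·6 + (1/8)·7 + (1/16)·8 = 5
Expected profit = 5 − 6 = -1 ≈ -$1.00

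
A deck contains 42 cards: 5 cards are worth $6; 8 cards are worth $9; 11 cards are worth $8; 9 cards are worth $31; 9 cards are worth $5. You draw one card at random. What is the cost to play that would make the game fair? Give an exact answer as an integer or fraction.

257/21 dollars

E[payout] = (5/42)·6 + (8/42)·9 + (11/42)·8 + (9/42)·31 + (9/42)·5 = 257/21
Fair fee = E[payout] = 257/21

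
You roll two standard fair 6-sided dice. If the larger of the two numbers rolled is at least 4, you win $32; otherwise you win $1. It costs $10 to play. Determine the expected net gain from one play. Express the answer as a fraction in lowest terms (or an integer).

57/4 dollars

E[payout] = (1/4)·1 + (3/4)·32 = 97/4
Expected profit = 97/4 − 10 = 57/4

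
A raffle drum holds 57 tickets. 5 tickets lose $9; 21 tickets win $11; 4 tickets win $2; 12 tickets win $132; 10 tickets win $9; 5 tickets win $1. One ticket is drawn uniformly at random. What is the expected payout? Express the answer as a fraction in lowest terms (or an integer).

1873/57 dollars

E[payout] = (5/57)·(-9) + (21/57)·11 + (4/57)·2 + (12/57)·132 + (10/57)·9 + (5/57)·1 = 1873/57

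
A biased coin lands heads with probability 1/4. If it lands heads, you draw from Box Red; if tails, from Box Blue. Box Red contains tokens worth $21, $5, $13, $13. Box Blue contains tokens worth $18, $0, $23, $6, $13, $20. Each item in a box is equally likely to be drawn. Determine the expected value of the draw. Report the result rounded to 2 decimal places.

$13.25

E[X | Box Red] = (21 + 5 + 13 + 13)/4 = 13
E[X | Box Blue] = (18 + 0 + 23 + 6 + 13 + 20)/6 = 40/3
E[X] = (1/4)·13 + (3/4)·40/3 = 53/4 ≈ 13.25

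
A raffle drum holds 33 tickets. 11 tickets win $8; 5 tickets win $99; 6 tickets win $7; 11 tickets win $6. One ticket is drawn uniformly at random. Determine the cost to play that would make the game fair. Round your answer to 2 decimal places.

$20.94

E[payout] = (11/33)·8 + (5/33)·99 + (6/33)·7 + (11/33)·6 = 691/33
Fair fee = E[payout] = 691/33 ≈ $20.94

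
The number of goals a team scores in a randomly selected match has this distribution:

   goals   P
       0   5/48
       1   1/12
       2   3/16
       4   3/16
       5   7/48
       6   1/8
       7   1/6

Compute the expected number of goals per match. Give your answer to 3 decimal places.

3.854

E[X] = (5/48)·0 + (1/12)·1 + (3/16)·2 + (3/16)·4 + (7/48)·5 + (1/8)·6 + (1/6)·7
     = 185/48 ≈ 3.854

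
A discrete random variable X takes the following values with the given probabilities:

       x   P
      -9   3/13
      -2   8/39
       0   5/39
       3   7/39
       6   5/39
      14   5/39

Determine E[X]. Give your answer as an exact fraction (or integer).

8/13

E[X] = (3/13)·(-9) + (8/39)·(-2) + (5/39)·0 + (7/39)·3 + (5/39)·6 + (5/39)·14
     = 8/13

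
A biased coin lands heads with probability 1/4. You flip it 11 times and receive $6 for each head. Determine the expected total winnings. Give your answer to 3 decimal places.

$16.500

E[#heads] = 11·1/4 = 11/4 (linearity over flips).
E[winnings] = 6·11/4 = 33/2.
≈ 16.500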